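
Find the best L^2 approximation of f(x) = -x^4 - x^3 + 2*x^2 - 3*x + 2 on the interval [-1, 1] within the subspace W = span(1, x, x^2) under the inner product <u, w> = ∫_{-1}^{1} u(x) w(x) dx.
g(x) = 8*x^2/7 - 18*x/5 + 73/35

The best approximation g ∈ W is the orthogonal projection of f onto W. Writing g = a_0 + a_1 x + a_2 x^2, the coefficients solve the normal equations G · a = b where
  G_{ij} = <φ_i, φ_j> and b_i = <f, φ_i>, with φ_0 = 1, φ_1 = x, φ_2 = x^2.
G =
  [2, 0, 2/3]
  [0, 2/3, 0]
  [2/3, 0, 2/5],
b = (74/15, -12/5, 194/105).
Solving gives a_0 = 73/35, a_1 = -18/5, a_2 = 8/7, so
  g(x) = 8*x^2/7 - 18*x/5 + 73/35.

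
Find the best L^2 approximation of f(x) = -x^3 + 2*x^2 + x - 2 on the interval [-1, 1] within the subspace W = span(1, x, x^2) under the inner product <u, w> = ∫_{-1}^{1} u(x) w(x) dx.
g(x) = 2*x^2 + 2*x/5 - 2

The best approximation g ∈ W is the orthogonal projection of f onto W. Writing g = a_0 + a_1 x + a_2 x^2, the coefficients solve the normal equations G · a = b where
  G_{ij} = <φ_i, φ_j> and b_i = <f, φ_i>, with φ_0 = 1, φ_1 = x, φ_2 = x^2.
G =
  [2, 0, 2/3]
  [0, 2/3, 0]
  [2/3, 0, 2/5],
b = (-8/3, 4/15, -8/15).
Solving gives a_0 = -2, a_1 = 2/5, a_2 = 2, so
  g(x) = 2*x^2 + 2*x/5 - 2.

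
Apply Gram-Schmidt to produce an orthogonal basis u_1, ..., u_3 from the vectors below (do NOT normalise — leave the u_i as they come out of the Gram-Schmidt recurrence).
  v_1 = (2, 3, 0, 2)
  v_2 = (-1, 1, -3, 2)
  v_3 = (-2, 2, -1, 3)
Orthogonal basis:
  u_1 = (2, 3, 0, 2)
  u_2 = (-27/17, 2/17, -3, 24/17)
  u_3 = (-389/230, 57/115, 313/230, 109/115)

Apply the Gram-Schmidt recurrence
  u_1 = v_1
  u_i = v_i − Σ_{j<i} ((v_i · u_j) / (u_j · u_j)) · u_j.

Step by step this gives:
  u_1 = (2, 3, 0, 2)
  u_2 = (-27/17, 2/17, -3, 24/17)
  u_3 = (-389/230, 57/115, 313/230, 109/115)

Orthogonality check:
  u_2 · u_1 = 0 (should be 0)
  u_3 · u_1 = 0 (should be 0)
  u_3 · u_2 = 0 (should be 0)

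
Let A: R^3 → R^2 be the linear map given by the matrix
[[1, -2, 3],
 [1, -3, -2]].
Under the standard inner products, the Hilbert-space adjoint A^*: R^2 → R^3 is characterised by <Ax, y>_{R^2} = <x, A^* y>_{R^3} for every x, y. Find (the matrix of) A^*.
A^* = A^T =
[[1, 1],
 [-2, -3],
 [3, -2]]

For real matrices with standard dot products, the defining identity <Ax, y> = <x, A^* y> gives (Ax)^T y = x^T (A^*) y, i.e. x^T A^T y = x^T (A^*) y. Since this holds for all x, y, we must have A^* = A^T. Therefore
A^* =
[[1, 1],
 [-2, -3],
 [3, -2]].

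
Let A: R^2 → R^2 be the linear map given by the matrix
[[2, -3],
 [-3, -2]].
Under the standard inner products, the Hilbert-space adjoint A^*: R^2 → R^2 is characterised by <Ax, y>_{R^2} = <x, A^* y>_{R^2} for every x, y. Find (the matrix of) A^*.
A^* = A^T =
[[2, -3],
 [-3, -2]]

For real matrices with standard dot products, the defining identity <Ax, y> = <x, A^* y> gives (Ax)^T y = x^T (A^*) y, i.e. x^T A^T y = x^T (A^*) y. Since this holds for all x, y, we must have A^* = A^T. Therefore
A^* =
[[2, -3],
 [-3, -2]].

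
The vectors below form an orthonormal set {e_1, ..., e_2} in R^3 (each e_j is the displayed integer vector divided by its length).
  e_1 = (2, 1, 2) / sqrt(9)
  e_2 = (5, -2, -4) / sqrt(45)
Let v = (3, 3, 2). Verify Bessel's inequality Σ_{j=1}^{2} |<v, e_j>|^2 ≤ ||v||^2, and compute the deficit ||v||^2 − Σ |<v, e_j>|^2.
Σ |<v, e_j>|^2 = 94/5; ||v||^2 = 22; deficit = 16/5

Write each e_j = u_j / sqrt(<u_j, u_j>) where u_j is the displayed integer vector. Then <v, e_j> = <v, u_j> / sqrt(<u_j, u_j>), so |<v, e_j>|^2 = <v, u_j>^2 / <u_j, u_j>.
Coefficients: <v, e_1> = 13/sqrt(9), <v, e_2> = 1/sqrt(45).
Square and sum: Σ |<v, e_j>|^2 = 94/5.
Compute ||v||^2 = v·v = 22.
Deficit = 22 − 94/5 = 16/5 ≥ 0, confirming Bessel's inequality. (The deficit equals ||v − Σ <v,e_j> e_j||^2, the squared distance from v to span{e_j}.)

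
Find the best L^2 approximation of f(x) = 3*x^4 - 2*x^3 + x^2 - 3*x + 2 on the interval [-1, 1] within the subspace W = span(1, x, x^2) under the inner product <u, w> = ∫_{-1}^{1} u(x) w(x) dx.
g(x) = 25*x^2/7 - 21*x/5 + 61/35

The best approximation g ∈ W is the orthogonal projection of f onto W. Writing g = a_0 + a_1 x + a_2 x^2, the coefficients solve the normal equations G · a = b where
  G_{ij} = <φ_i, φ_j> and b_i = <f, φ_i>, with φ_0 = 1, φ_1 = x, φ_2 = x^2.
G =
  [2, 0, 2/3]
  [0, 2/3, 0]
  [2/3, 0, 2/5],
b = (88/15, -14/5, 272/105).
Solving gives a_0 = 61/35, a_1 = -21/5, a_2 = 25/7, so
  g(x) = 25*x^2/7 - 21*x/5 + 61/35.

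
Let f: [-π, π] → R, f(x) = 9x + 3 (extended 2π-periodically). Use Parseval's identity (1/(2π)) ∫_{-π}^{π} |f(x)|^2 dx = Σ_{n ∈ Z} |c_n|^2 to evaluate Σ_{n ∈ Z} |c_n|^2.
Σ |c_n|^2 = 27π^2 + 9

Expand and integrate term by term over [-π, π]:
  ∫ (9x)^2 dx = 81·(2π^3/3); ∫ 2·9·(3)·x dx = 0 (odd integrand); ∫ 3^2 dx = 9·2π.
So (1/(2π)) ∫_{-π}^{π} (9x + 3)^2 dx = 81π^2/3 + 9 = 27π^2 + 9.
Parseval ⇒ Σ |c_n|^2 = 27π^2 + 9.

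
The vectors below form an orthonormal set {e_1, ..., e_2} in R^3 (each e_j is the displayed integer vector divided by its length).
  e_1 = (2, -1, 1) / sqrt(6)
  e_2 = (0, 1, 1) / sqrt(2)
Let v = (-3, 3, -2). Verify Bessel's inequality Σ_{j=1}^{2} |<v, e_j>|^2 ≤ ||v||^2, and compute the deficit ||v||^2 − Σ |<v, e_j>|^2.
Σ |<v, e_j>|^2 = 62/3; ||v||^2 = 22; deficit = 4/3

Write each e_j = u_j / sqrt(<u_j, u_j>) where u_j is the displayed integer vector. Then <v, e_j> = <v, u_j> / sqrt(<u_j, u_j>), so |<v, e_j>|^2 = <v, u_j>^2 / <u_j, u_j>.
Coefficients: <v, e_1> = -11/sqrt(6), <v, e_2> = 1/sqrt(2).
Square and sum: Σ |<v, e_j>|^2 = 62/3.
Compute ||v||^2 = v·v = 22.
Deficit = 22 − 62/3 = 4/3 ≥ 0, confirming Bessel's inequality. (The deficit equals ||v − Σ <v,e_j> e_j||^2, the squared distance from v to span{e_j}.)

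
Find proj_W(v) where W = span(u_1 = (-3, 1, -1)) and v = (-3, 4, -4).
proj_W(v) = (-51/11, 17/11, -17/11)

Set up U = [u_1 | ... | u_1] ∈ R^(3×1). The projector onto W = col(U) is P = U (U^T U)^(-1) U^T.
Compute U^T U =
  [11],
and U^T v = (17).
Solve U^T U · c = U^T v for the coefficients: c = (17/11). The projection is proj_W(v) = U c.
Check: (v - proj_W(v)) · u_1 = 0  (should be 0).
Result: proj_W(v) = (-51/11, 17/11, -17/11).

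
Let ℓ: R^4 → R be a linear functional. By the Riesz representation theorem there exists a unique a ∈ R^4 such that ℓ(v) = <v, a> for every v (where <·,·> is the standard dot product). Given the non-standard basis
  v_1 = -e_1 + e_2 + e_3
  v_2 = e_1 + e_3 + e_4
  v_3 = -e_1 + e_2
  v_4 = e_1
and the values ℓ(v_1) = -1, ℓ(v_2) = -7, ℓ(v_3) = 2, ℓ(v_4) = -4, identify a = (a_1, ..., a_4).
a = (-4, -2, -3, 0)

Write a = (a_1, ..., a_4) in the standard basis. For each basis vector v_i, ℓ(v_i) = <v_i, a> is a linear equation in the a_j's. Collect the n equations into a matrix system V a = ℓ, where row i of V is v_i (expressed in the standard basis). Since V is invertible (lower-triangular with 1s on the diagonal, up to permutation), solve by back-substitution:
  V =
[[-1, 1, 1, 0],
 [1, 0, 1, 1],
 [-1, 1, 0, 0],
 [1, 0, 0, 0]]
  V a = (-1, -7, 2, -4)
Solving gives a = (-4, -2, -3, 0).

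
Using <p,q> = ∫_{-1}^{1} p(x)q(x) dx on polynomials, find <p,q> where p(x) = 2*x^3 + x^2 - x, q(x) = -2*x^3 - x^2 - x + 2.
<p,q> = 16/35

Expand the product: p(x)·q(x) = -4*x^6 - 4*x^5 - x^4 + 4*x^3 + 3*x^2 - 2*x.
∫_{-1}^{1} of each monomial x^k gives [2/(k+1) if k even, 0 if k odd]. Integrating term-by-term (or equivalently evaluating the antiderivative F(x) = -4*x^7/7 - 2*x^6/3 - x^5/5 + x^4 + x^3 - x^2 at the endpoints):
  F(1) − F(−1) = -46/105 − (-94/105) = 16/35.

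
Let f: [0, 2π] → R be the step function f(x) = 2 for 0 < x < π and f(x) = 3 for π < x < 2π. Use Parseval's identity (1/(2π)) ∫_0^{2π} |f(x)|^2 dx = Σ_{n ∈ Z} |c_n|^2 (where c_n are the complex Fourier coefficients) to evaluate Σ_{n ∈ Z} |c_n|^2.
Σ |c_n|^2 = 13/2

Parseval equates the L^2 energy of f (normalised by 1/(2π)) with the ℓ^2 sum of its Fourier coefficients: (1/(2π)) ∫_0^{2π} |f|^2 = Σ |c_n|^2.
Compute the left side: (1/(2π)) [∫_0^π 2^2 dx + ∫_π^{2π} 3^2 dx] = (1/(2π)) · (4π + 9π) = (4 + 9)/2 = 13/2.
So Σ_{n ∈ Z} |c_n|^2 = 13/2.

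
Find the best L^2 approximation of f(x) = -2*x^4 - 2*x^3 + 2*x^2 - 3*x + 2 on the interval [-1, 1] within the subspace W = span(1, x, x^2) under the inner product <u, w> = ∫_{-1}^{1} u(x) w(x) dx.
g(x) = 2*x^2/7 - 21*x/5 + 76/35

The best approximation g ∈ W is the orthogonal projection of f onto W. Writing g = a_0 + a_1 x + a_2 x^2, the coefficients solve the normal equations G · a = b where
  G_{ij} = <φ_i, φ_j> and b_i = <f, φ_i>, with φ_0 = 1, φ_1 = x, φ_2 = x^2.
G =
  [2, 0, 2/3]
  [0, 2/3, 0]
  [2/3, 0, 2/5],
b = (68/15, -14/5, 164/105).
Solving gives a_0 = 76/35, a_1 = -21/5, a_2 = 2/7, so
  g(x) = 2*x^2/7 - 21*x/5 + 76/35.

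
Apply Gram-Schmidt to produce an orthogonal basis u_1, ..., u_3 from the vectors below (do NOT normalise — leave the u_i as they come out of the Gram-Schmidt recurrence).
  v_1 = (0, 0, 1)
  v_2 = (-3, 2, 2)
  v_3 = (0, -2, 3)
Orthogonal basis:
  u_1 = (0, 0, 1)
  u_2 = (-3, 2, 0)
  u_3 = (-12/13, -18/13, 0)

Apply the Gram-Schmidt recurrence
  u_1 = v_1
  u_i = v_i − Σ_{j<i} ((v_i · u_j) / (u_j · u_j)) · u_j.

Step by step this gives:
  u_1 = (0, 0, 1)
  u_2 = (-3, 2, 0)
  u_3 = (-12/13, -18/13, 0)

Orthogonality check:
  u_2 · u_1 = 0 (should be 0)
  u_3 · u_1 = 0 (should be 0)
  u_3 · u_2 = 0 (should be 0)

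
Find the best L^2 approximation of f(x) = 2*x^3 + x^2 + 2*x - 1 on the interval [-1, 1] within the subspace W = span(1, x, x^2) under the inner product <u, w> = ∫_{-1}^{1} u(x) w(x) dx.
g(x) = x^2 + 16*x/5 - 1

The best approximation g ∈ W is the orthogonal projection of f onto W. Writing g = a_0 + a_1 x + a_2 x^2, the coefficients solve the normal equations G · a = b where
  G_{ij} = <φ_i, φ_j> and b_i = <f, φ_i>, with φ_0 = 1, φ_1 = x, φ_2 = x^2.
G =
  [2, 0, 2/3]
  [0, 2/3, 0]
  [2/3, 0, 2/5],
b = (-4/3, 32/15, -4/15).
Solving gives a_0 = -1, a_1 = 16/5, a_2 = 1, so
  g(x) = x^2 + 16*x/5 - 1.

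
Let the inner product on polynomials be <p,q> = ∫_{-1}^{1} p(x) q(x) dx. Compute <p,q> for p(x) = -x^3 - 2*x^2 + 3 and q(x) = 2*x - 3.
<p,q> = -74/5

Expand the product: p(x)·q(x) = -2*x^4 - x^3 + 6*x^2 + 6*x - 9.
∫_{-1}^{1} of each monomial x^k gives [2/(k+1) if k even, 0 if k odd]. Integrating term-by-term (or equivalently evaluating the antiderivative F(x) = -2*x^5/5 - x^4/4 + 2*x^3 + 3*x^2 - 9*x at the endpoints):
  F(1) − F(−1) = -93/20 − (203/20) = -74/5.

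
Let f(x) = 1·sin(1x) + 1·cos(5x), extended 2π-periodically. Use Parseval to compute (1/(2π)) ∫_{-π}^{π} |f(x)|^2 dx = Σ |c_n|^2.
Σ |c_n|^2 = 1

Expand |f|^2 and use orthogonality of {sin(nx), cos(mx)} on [-π, π]:
  ∫_{-π}^{π} sin(nx)^2 dx = π, ∫ cos(mx)^2 dx = π, and cross terms integrate to 0.
So ∫_{-π}^{π} f(x)^2 dx = 1^2 · π + 1^2 · π = (1 + 1)π.
Divide by 2π: (1 + 1)/2 = 1.
By Parseval, this equals Σ |c_n|^2.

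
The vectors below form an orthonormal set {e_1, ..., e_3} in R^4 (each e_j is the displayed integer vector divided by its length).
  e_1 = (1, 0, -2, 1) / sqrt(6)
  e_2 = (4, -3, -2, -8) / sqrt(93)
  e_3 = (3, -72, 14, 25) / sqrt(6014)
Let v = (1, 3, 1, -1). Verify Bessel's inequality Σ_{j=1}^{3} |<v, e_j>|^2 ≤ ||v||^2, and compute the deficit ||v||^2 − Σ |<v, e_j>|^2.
Σ |<v, e_j>|^2 = 875/97; ||v||^2 = 12; deficit = 289/97

Write each e_j = u_j / sqrt(<u_j, u_j>) where u_j is the displayed integer vector. Then <v, e_j> = <v, u_j> / sqrt(<u_j, u_j>), so |<v, e_j>|^2 = <v, u_j>^2 / <u_j, u_j>.
Coefficients: <v, e_1> = -2/sqrt(6), <v, e_2> = 1/sqrt(93), <v, e_3> = -224/sqrt(6014).
Square and sum: Σ |<v, e_j>|^2 = 875/97.
Compute ||v||^2 = v·v = 12.
Deficit = 12 − 875/97 = 289/97 ≥ 0, confirming Bessel's inequality. (The deficit equals ||v − Σ <v,e_j> e_j||^2, the squared distance from v to span{e_j}.)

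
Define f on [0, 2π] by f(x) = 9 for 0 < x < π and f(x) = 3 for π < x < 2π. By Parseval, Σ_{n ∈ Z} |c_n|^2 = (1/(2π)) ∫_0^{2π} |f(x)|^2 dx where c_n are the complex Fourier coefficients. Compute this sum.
Σ |c_n|^2 = 45

Parseval equates the L^2 energy of f (normalised by 1/(2π)) with the ℓ^2 sum of its Fourier coefficients: (1/(2π)) ∫_0^{2π} |f|^2 = Σ |c_n|^2.
Compute the left side: (1/(2π)) [∫_0^π 9^2 dx + ∫_π^{2π} 3^2 dx] = (1/(2π)) · (81π + 9π) = (81 + 9)/2 = 45.
So Σ_{n ∈ Z} |c_n|^2 = 45.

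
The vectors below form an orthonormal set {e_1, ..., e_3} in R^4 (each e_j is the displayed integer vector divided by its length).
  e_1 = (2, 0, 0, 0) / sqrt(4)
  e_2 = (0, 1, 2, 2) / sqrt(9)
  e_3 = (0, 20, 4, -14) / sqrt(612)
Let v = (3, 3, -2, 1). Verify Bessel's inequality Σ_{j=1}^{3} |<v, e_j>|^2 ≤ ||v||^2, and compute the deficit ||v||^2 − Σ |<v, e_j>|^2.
Σ |<v, e_j>|^2 = 195/17; ||v||^2 = 23; deficit = 196/17

Write each e_j = u_j / sqrt(<u_j, u_j>) where u_j is the displayed integer vector. Then <v, e_j> = <v, u_j> / sqrt(<u_j, u_j>), so |<v, e_j>|^2 = <v, u_j>^2 / <u_j, u_j>.
Coefficients: <v, e_1> = 6/sqrt(4), <v, e_2> = 1/sqrt(9), <v, e_3> = 38/sqrt(612).
Square and sum: Σ |<v, e_j>|^2 = 195/17.
Compute ||v||^2 = v·v = 23.
Deficit = 23 − 195/17 = 196/17 ≥ 0, confirming Bessel's inequality. (The deficit equals ||v − Σ <v,e_j> e_j||^2, the squared distance from v to span{e_j}.)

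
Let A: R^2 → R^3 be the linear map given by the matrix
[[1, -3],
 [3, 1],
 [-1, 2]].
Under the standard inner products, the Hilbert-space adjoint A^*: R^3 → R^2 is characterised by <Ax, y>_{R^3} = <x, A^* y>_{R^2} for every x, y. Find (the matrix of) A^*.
A^* = A^T =
[[1, 3, -1],
 [-3, 1, 2]]

For real matrices with standard dot products, the defining identity <Ax, y> = <x, A^* y> gives (Ax)^T y = x^T (A^*) y, i.e. x^T A^T y = x^T (A^*) y. Since this holds for all x, y, we must have A^* = A^T. Therefore
A^* =
[[1, 3, -1],
 [-3, 1, 2]].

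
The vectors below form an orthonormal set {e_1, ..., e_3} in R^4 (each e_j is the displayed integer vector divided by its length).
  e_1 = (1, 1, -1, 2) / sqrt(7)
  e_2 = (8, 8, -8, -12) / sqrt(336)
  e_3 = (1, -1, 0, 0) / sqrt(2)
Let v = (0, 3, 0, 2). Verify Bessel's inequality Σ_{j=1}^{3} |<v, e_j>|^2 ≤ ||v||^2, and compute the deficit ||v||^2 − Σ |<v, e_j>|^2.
Σ |<v, e_j>|^2 = 23/2; ||v||^2 = 13; deficit = 3/2

Write each e_j = u_j / sqrt(<u_j, u_j>) where u_j is the displayed integer vector. Then <v, e_j> = <v, u_j> / sqrt(<u_j, u_j>), so |<v, e_j>|^2 = <v, u_j>^2 / <u_j, u_j>.
Coefficients: <v, e_1> = 7/sqrt(7), <v, e_2> = 0/sqrt(336), <v, e_3> = -3/sqrt(2).
Square and sum: Σ |<v, e_j>|^2 = 23/2.
Compute ||v||^2 = v·v = 13.
Deficit = 13 − 23/2 = 3/2 ≥ 0, confirming Bessel's inequality. (The deficit equals ||v − Σ <v,e_j> e_j||^2, the squared distance from v to span{e_j}.)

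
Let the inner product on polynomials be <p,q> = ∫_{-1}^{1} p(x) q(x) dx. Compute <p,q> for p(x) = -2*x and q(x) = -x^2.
<p,q> = 0

Expand the product: p(x)·q(x) = 2*x^3.
∫_{-1}^{1} of each monomial x^k gives [2/(k+1) if k even, 0 if k odd]. Integrating term-by-term (or equivalently evaluating the antiderivative F(x) = x^4/2 at the endpoints):
  F(1) − F(−1) = 1/2 − (1/2) = 0.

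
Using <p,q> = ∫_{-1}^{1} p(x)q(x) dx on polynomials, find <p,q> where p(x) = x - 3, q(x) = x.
<p,q> = 2/3

Expand the product: p(x)·q(x) = x^2 - 3*x.
∫_{-1}^{1} of each monomial x^k gives [2/(k+1) if k even, 0 if k odd]. Integrating term-by-term (or equivalently evaluating the antiderivative F(x) = x^3/3 - 3*x^2/2 at the endpoints):
  F(1) − F(−1) = -7/6 − (-11/6) = 2/3.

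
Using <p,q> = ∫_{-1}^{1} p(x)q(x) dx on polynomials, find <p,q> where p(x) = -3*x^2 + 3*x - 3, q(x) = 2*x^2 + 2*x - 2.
<p,q> = 68/5

Expand the product: p(x)·q(x) = -6*x^4 + 6*x^2 - 12*x + 6.
∫_{-1}^{1} of each monomial x^k gives [2/(k+1) if k even, 0 if k odd]. Integrating term-by-term (or equivalently evaluating the antiderivative F(x) = -6*x^5/5 + 2*x^3 - 6*x^2 + 6*x at the endpoints):
  F(1) − F(−1) = 4/5 − (-64/5) = 68/5.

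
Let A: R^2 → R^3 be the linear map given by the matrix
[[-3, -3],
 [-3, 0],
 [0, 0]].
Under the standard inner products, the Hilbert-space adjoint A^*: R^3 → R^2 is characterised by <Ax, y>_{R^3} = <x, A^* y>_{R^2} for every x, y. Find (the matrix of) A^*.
A^* = A^T =
[[-3, -3, 0],
 [-3, 0, 0]]

For real matrices with standard dot products, the defining identity <Ax, y> = <x, A^* y> gives (Ax)^T y = x^T (A^*) y, i.e. x^T A^T y = x^T (A^*) y. Since this holds for all x, y, we must have A^* = A^T. Therefore
A^* =
[[-3, -3, 0],
 [-3, 0, 0]].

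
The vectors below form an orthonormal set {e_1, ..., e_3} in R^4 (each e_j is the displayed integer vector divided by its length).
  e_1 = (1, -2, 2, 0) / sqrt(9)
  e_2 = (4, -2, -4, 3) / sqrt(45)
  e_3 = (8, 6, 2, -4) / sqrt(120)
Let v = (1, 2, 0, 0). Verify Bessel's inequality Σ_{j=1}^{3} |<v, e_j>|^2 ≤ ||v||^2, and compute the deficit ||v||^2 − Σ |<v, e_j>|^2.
Σ |<v, e_j>|^2 = 13/3; ||v||^2 = 5; deficit = 2/3

Write each e_j = u_j / sqrt(<u_j, u_j>) where u_j is the displayed integer vector. Then <v, e_j> = <v, u_j> / sqrt(<u_j, u_j>), so |<v, e_j>|^2 = <v, u_j>^2 / <u_j, u_j>.
Coefficients: <v, e_1> = -3/sqrt(9), <v, e_2> = 0/sqrt(45), <v, e_3> = 20/sqrt(120).
Square and sum: Σ |<v, e_j>|^2 = 13/3.
Compute ||v||^2 = v·v = 5.
Deficit = 5 − 13/3 = 2/3 ≥ 0, confirming Bessel's inequality. (The deficit equals ||v − Σ <v,e_j> e_j||^2, the squared distance from v to span{e_j}.)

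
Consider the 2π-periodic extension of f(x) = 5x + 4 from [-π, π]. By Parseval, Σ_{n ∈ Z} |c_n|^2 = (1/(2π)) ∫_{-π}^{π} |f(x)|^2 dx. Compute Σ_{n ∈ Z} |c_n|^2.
Σ |c_n|^2 = 25π^2/3 + 16

Expand and integrate term by term over [-π, π]:
  ∫ (5x)^2 dx = 25·(2π^3/3); ∫ 2·5·(4)·x dx = 0 (odd integrand); ∫ 4^2 dx = 16·2π.
So (1/(2π)) ∫_{-π}^{π} (5x + 4)^2 dx = 25π^2/3 + 16 = 25π^2/3 + 16.
Parseval ⇒ Σ |c_n|^2 = 25π^2/3 + 16.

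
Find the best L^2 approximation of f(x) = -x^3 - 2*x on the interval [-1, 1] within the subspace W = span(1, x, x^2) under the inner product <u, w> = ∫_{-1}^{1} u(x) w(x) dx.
g(x) = -13*x/5

The best approximation g ∈ W is the orthogonal projection of f onto W. Writing g = a_0 + a_1 x + a_2 x^2, the coefficients solve the normal equations G · a = b where
  G_{ij} = <φ_i, φ_j> and b_i = <f, φ_i>, with φ_0 = 1, φ_1 = x, φ_2 = x^2.
G =
  [2, 0, 2/3]
  [0, 2/3, 0]
  [2/3, 0, 2/5],
b = (0, -26/15, 0).
Solving gives a_0 = 0, a_1 = -13/5, a_2 = 0, so
  g(x) = -13*x/5.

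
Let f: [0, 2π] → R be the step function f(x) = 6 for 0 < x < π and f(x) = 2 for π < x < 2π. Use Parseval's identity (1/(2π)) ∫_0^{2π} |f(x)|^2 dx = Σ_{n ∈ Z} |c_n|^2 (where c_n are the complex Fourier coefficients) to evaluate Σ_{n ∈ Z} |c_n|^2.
Σ |c_n|^2 = 20

Parseval equates the L^2 energy of f (normalised by 1/(2π)) with the ℓ^2 sum of its Fourier coefficients: (1/(2π)) ∫_0^{2π} |f|^2 = Σ |c_n|^2.
Compute the left side: (1/(2π)) [∫_0^π 6^2 dx + ∫_π^{2π} 2^2 dx] = (1/(2π)) · (36π + 4π) = (36 + 4)/2 = 20.
So Σ_{n ∈ Z} |c_n|^2 = 20.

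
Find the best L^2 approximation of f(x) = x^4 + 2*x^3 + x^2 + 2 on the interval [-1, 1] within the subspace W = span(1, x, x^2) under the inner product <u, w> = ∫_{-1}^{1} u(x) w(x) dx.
g(x) = 13*x^2/7 + 6*x/5 + 67/35

The best approximation g ∈ W is the orthogonal projection of f onto W. Writing g = a_0 + a_1 x + a_2 x^2, the coefficients solve the normal equations G · a = b where
  G_{ij} = <φ_i, φ_j> and b_i = <f, φ_i>, with φ_0 = 1, φ_1 = x, φ_2 = x^2.
G =
  [2, 0, 2/3]
  [0, 2/3, 0]
  [2/3, 0, 2/5],
b = (76/15, 4/5, 212/105).
Solving gives a_0 = 67/35, a_1 = 6/5, a_2 = 13/7, so
  g(x) = 13*x^2/7 + 6*x/5 + 67/35.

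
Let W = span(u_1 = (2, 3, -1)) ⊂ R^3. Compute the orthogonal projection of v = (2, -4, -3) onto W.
proj_W(v) = (-5/7, -15/14, 5/14)

Set up U = [u_1 | ... | u_1] ∈ R^(3×1). The projector onto W = col(U) is P = U (U^T U)^(-1) U^T.
Compute U^T U =
  [14],
and U^T v = (-5).
Solve U^T U · c = U^T v for the coefficients: c = (-5/14). The projection is proj_W(v) = U c.
Check: (v - proj_W(v)) · u_1 = 0  (should be 0).
Result: proj_W(v) = (-5/7, -15/14, 5/14).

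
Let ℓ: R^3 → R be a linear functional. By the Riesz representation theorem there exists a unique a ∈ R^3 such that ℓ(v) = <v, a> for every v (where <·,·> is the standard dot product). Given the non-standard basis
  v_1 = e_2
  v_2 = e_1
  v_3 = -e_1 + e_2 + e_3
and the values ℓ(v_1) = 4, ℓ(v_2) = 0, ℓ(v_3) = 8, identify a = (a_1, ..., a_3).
a = (0, 4, 4)

Write a = (a_1, ..., a_3) in the standard basis. For each basis vector v_i, ℓ(v_i) = <v_i, a> is a linear equation in the a_j's. Collect the n equations into a matrix system V a = ℓ, where row i of V is v_i (expressed in the standard basis). Since V is invertible (lower-triangular with 1s on the diagonal, up to permutation), solve by back-substitution:
  V =
[[0, 1, 0],
 [1, 0, 0],
 [-1, 1, 1]]
  V a = (4, 0, 8)
Solving gives a = (0, 4, 4).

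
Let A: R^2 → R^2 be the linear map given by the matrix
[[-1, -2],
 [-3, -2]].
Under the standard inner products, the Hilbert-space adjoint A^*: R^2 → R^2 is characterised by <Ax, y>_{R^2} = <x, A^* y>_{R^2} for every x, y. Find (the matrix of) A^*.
A^* = A^T =
[[-1, -3],
 [-2, -2]]

For real matrices with standard dot products, the defining identity <Ax, y> = <x, A^* y> gives (Ax)^T y = x^T (A^*) y, i.e. x^T A^T y = x^T (A^*) y. Since this holds for all x, y, we must have A^* = A^T. Therefore
A^* =
[[-1, -3],
 [-2, -2]].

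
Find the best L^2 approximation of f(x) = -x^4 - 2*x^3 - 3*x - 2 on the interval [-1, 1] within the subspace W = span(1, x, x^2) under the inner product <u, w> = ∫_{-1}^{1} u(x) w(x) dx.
g(x) = -6*x^2/7 - 21*x/5 - 67/35

The best approximation g ∈ W is the orthogonal projection of f onto W. Writing g = a_0 + a_1 x + a_2 x^2, the coefficients solve the normal equations G · a = b where
  G_{ij} = <φ_i, φ_j> and b_i = <f, φ_i>, with φ_0 = 1, φ_1 = x, φ_2 = x^2.
G =
  [2, 0, 2/3]
  [0, 2/3, 0]
  [2/3, 0, 2/5],
b = (-22/5, -14/5, -34/21).
Solving gives a_0 = -67/35, a_1 = -21/5, a_2 = -6/7, so
  g(x) = -6*x^2/7 - 21*x/5 - 67/35.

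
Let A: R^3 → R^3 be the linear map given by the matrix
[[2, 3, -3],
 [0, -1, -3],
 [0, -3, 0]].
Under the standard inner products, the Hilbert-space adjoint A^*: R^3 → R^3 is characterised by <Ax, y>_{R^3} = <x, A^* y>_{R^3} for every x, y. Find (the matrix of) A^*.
A^* = A^T =
[[2, 0, 0],
 [3, -1, -3],
 [-3, -3, 0]]

For real matrices with standard dot products, the defining identity <Ax, y> = <x, A^* y> gives (Ax)^T y = x^T (A^*) y, i.e. x^T A^T y = x^T (A^*) y. Since this holds for all x, y, we must have A^* = A^T. Therefore
A^* =
[[2, 0, 0],
 [3, -1, -3],
 [-3, -3, 0]].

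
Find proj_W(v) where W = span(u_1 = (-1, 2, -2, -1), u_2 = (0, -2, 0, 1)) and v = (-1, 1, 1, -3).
proj_W(v) = (1/5, 2, 2/5, -1)

Set up U = [u_1 | ... | u_2] ∈ R^(4×2). The projector onto W = col(U) is P = U (U^T U)^(-1) U^T.
Compute U^T U =
  [10, -5]
  [-5, 5],
and U^T v = (4, -5).
Solve U^T U · c = U^T v for the coefficients: c = (-1/5, -6/5). The projection is proj_W(v) = U c.
Check: (v - proj_W(v)) · u_1 = 0  (should be 0).
Check: (v - proj_W(v)) · u_2 = 0  (should be 0).
Result: proj_W(v) = (1/5, 2, 2/5, -1).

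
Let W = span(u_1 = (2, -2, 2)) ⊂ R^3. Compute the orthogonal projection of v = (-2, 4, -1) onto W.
proj_W(v) = (-7/3, 7/3, -7/3)

Set up U = [u_1 | ... | u_1] ∈ R^(3×1). The projector onto W = col(U) is P = U (U^T U)^(-1) U^T.
Compute U^T U =
  [12],
and U^T v = (-14).
Solve U^T U · c = U^T v for the coefficients: c = (-7/6). The projection is proj_W(v) = U c.
Check: (v - proj_W(v)) · u_1 = 0  (should be 0).
Result: proj_W(v) = (-7/3, 7/3, -7/3).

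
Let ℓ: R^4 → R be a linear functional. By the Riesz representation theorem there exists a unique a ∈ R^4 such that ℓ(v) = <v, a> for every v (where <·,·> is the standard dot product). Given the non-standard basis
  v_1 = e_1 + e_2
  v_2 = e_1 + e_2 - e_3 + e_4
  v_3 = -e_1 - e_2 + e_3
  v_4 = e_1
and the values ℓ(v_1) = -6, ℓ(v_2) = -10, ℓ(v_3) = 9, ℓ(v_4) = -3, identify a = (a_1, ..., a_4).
a = (-3, -3, 3, -1)

Write a = (a_1, ..., a_4) in the standard basis. For each basis vector v_i, ℓ(v_i) = <v_i, a> is a linear equation in the a_j's. Collect the n equations into a matrix system V a = ℓ, where row i of V is v_i (expressed in the standard basis). Since V is invertible (lower-triangular with 1s on the diagonal, up to permutation), solve by back-substitution:
  V =
[[1, 1, 0, 0],
 [1, 1, -1, 1],
 [-1, -1, 1, 0],
 [1, 0, 0, 0]]
  V a = (-6, -10, 9, -3)
Solving gives a = (-3, -3, 3, -1).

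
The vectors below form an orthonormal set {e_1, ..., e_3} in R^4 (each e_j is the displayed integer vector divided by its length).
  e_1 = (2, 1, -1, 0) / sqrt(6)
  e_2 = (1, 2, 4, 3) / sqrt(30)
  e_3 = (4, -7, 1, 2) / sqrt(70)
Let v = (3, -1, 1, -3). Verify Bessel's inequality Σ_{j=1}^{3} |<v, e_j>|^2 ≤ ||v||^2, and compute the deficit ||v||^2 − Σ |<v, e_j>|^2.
Σ |<v, e_j>|^2 = 6; ||v||^2 = 20; deficit = 14

Write each e_j = u_j / sqrt(<u_j, u_j>) where u_j is the displayed integer vector. Then <v, e_j> = <v, u_j> / sqrt(<u_j, u_j>), so |<v, e_j>|^2 = <v, u_j>^2 / <u_j, u_j>.
Coefficients: <v, e_1> = 4/sqrt(6), <v, e_2> = -4/sqrt(30), <v, e_3> = 14/sqrt(70).
Square and sum: Σ |<v, e_j>|^2 = 6.
Compute ||v||^2 = v·v = 20.
Deficit = 20 − 6 = 14 ≥ 0, confirming Bessel's inequality. (The deficit equals ||v − Σ <v,e_j> e_j||^2, the squared distance from v to span{e_j}.)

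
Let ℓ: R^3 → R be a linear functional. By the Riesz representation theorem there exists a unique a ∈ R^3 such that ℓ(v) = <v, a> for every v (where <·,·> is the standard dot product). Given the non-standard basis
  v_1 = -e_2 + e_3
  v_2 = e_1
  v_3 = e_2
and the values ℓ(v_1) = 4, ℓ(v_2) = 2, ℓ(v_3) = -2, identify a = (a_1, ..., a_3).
a = (2, -2, 2)

Write a = (a_1, ..., a_3) in the standard basis. For each basis vector v_i, ℓ(v_i) = <v_i, a> is a linear equation in the a_j's. Collect the n equations into a matrix system V a = ℓ, where row i of V is v_i (expressed in the standard basis). Since V is invertible (lower-triangular with 1s on the diagonal, up to permutation), solve by back-substitution:
  V =
[[0, -1, 1],
 [1, 0, 0],
 [0, 1, 0]]
  V a = (4, 2, -2)
Solving gives a = (2, -2, 2).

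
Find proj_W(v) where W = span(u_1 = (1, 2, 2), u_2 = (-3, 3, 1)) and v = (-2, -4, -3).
proj_W(v) = (-128/73, -521/146, -519/146)

Set up U = [u_1 | ... | u_2] ∈ R^(3×2). The projector onto W = col(U) is P = U (U^T U)^(-1) U^T.
Compute U^T U =
  [9, 5]
  [5, 19],
and U^T v = (-16, -9).
Solve U^T U · c = U^T v for the coefficients: c = (-259/146, -1/146). The projection is proj_W(v) = U c.
Check: (v - proj_W(v)) · u_1 = 0  (should be 0).
Check: (v - proj_W(v)) · u_2 = 0  (should be 0).
Result: proj_W(v) = (-128/73, -521/146, -519/146).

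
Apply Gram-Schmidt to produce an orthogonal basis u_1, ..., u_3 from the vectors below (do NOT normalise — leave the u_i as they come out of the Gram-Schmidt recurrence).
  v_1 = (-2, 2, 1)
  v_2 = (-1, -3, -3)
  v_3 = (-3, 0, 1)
Orthogonal basis:
  u_1 = (-2, 2, 1)
  u_2 = (-23/9, -13/9, -20/9)
  u_3 = (-51/122, -119/122, 68/61)

Apply the Gram-Schmidt recurrence
  u_1 = v_1
  u_i = v_i − Σ_{j<i} ((v_i · u_j) / (u_j · u_j)) · u_j.

Step by step this gives:
  u_1 = (-2, 2, 1)
  u_2 = (-23/9, -13/9, -20/9)
  u_3 = (-51/122, -119/122, 68/61)

Orthogonality check:
  u_2 · u_1 = 0 (should be 0)
  u_3 · u_1 = 0 (should be 0)
  u_3 · u_2 = 0 (should be 0)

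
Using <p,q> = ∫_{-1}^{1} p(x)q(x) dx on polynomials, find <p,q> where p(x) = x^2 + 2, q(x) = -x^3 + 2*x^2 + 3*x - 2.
<p,q> = -88/15

Expand the product: p(x)·q(x) = -x^5 + 2*x^4 + x^3 + 2*x^2 + 6*x - 4.
∫_{-1}^{1} of each monomial x^k gives [2/(k+1) if k even, 0 if k odd]. Integrating term-by-term (or equivalently evaluating the antiderivative F(x) = -x^6/6 + 2*x^5/5 + x^4/4 + 2*x^3/3 + 3*x^2 - 4*x at the endpoints):
  F(1) − F(−1) = 3/20 − (361/60) = -88/15.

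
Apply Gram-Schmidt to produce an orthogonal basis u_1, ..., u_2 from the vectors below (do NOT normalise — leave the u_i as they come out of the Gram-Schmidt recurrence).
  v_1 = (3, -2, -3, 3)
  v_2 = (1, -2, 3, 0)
Orthogonal basis:
  u_1 = (3, -2, -3, 3)
  u_2 = (37/31, -66/31, 87/31, 6/31)

Apply the Gram-Schmidt recurrence
  u_1 = v_1
  u_i = v_i − Σ_{j<i} ((v_i · u_j) / (u_j · u_j)) · u_j.

Step by step this gives:
  u_1 = (3, -2, -3, 3)
  u_2 = (37/31, -66/31, 87/31, 6/31)

Orthogonality check:
  u_2 · u_1 = 0 (should be 0)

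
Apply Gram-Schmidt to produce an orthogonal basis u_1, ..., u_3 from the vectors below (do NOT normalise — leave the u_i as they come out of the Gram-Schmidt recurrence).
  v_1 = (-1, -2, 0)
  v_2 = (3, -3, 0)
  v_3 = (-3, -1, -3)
Orthogonal basis:
  u_1 = (-1, -2, 0)
  u_2 = (18/5, -9/5, 0)
  u_3 = (0, 0, -3)

Apply the Gram-Schmidt recurrence
  u_1 = v_1
  u_i = v_i − Σ_{j<i} ((v_i · u_j) / (u_j · u_j)) · u_j.

Step by step this gives:
  u_1 = (-1, -2, 0)
  u_2 = (18/5, -9/5, 0)
  u_3 = (0, 0, -3)

Orthogonality check:
  u_2 · u_1 = 0 (should be 0)
  u_3 · u_1 = 0 (should be 0)
  u_3 · u_2 = 0 (should be 0)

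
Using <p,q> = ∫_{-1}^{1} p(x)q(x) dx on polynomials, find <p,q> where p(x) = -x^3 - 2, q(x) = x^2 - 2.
<p,q> = 20/3

Expand the product: p(x)·q(x) = -x^5 + 2*x^3 - 2*x^2 + 4.
∫_{-1}^{1} of each monomial x^k gives [2/(k+1) if k even, 0 if k odd]. Integrating term-by-term (or equivalently evaluating the antiderivative F(x) = -x^6/6 + x^4/2 - 2*x^3/3 + 4*x at the endpoints):
  F(1) − F(−1) = 11/3 − (-3) = 20/3.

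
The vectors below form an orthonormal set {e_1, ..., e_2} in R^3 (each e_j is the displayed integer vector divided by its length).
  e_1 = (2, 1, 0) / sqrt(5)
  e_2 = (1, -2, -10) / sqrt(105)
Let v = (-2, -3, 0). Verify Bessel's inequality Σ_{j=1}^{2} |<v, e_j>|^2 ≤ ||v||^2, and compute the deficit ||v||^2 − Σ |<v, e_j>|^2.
Σ |<v, e_j>|^2 = 209/21; ||v||^2 = 13; deficit = 64/21

Write each e_j = u_j / sqrt(<u_j, u_j>) where u_j is the displayed integer vector. Then <v, e_j> = <v, u_j> / sqrt(<u_j, u_j>), so |<v, e_j>|^2 = <v, u_j>^2 / <u_j, u_j>.
Coefficients: <v, e_1> = -7/sqrt(5), <v, e_2> = 4/sqrt(105).
Square and sum: Σ |<v, e_j>|^2 = 209/21.
Compute ||v||^2 = v·v = 13.
Deficit = 13 − 209/21 = 64/21 ≥ 0, confirming Bessel's inequality. (The deficit equals ||v − Σ <v,e_j> e_j||^2, the squared distance from v to span{e_j}.)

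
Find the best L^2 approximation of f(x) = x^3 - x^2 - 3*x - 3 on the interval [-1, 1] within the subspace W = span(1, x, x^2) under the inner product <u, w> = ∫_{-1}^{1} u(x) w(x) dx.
g(x) = -x^2 - 12*x/5 - 3

The best approximation g ∈ W is the orthogonal projection of f onto W. Writing g = a_0 + a_1 x + a_2 x^2, the coefficients solve the normal equations G · a = b where
  G_{ij} = <φ_i, φ_j> and b_i = <f, φ_i>, with φ_0 = 1, φ_1 = x, φ_2 = x^2.
G =
  [2, 0, 2/3]
  [0, 2/3, 0]
  [2/3, 0, 2/5],
b = (-20/3, -8/5, -12/5).
Solving gives a_0 = -3, a_1 = -12/5, a_2 = -1, so
  g(x) = -x^2 - 12*x/5 - 3.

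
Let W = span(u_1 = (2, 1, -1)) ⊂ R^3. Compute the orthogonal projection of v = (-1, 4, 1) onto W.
proj_W(v) = (1/3, 1/6, -1/6)

Set up U = [u_1 | ... | u_1] ∈ R^(3×1). The projector onto W = col(U) is P = U (U^T U)^(-1) U^T.
Compute U^T U =
  [6],
and U^T v = (1).
Solve U^T U · c = U^T v for the coefficients: c = (1/6). The projection is proj_W(v) = U c.
Check: (v - proj_W(v)) · u_1 = 0  (should be 0).
Result: proj_W(v) = (1/3, 1/6, -1/6).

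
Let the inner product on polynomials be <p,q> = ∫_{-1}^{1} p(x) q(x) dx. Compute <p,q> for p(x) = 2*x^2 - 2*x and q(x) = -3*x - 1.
<p,q> = 8/3

Expand the product: p(x)·q(x) = -6*x^3 + 4*x^2 + 2*x.
∫_{-1}^{1} of each monomial x^k gives [2/(k+1) if k even, 0 if k odd]. Integrating term-by-term (or equivalently evaluating the antiderivative F(x) = -3*x^4/2 + 4*x^3/3 + x^2 at the endpoints):
  F(1) − F(−1) = 5/6 − (-11/6) = 8/3.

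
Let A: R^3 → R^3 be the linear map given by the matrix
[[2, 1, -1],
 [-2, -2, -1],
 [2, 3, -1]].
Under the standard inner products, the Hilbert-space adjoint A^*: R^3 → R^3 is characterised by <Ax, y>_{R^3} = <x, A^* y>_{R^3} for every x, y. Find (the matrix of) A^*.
A^* = A^T =
[[2, -2, 2],
 [1, -2, 3],
 [-1, -1, -1]]

For real matrices with standard dot products, the defining identity <Ax, y> = <x, A^* y> gives (Ax)^T y = x^T (A^*) y, i.e. x^T A^T y = x^T (A^*) y. Since this holds for all x, y, we must have A^* = A^T. Therefore
A^* =
[[2, -2, 2],
 [1, -2, 3],
 [-1, -1, -1]].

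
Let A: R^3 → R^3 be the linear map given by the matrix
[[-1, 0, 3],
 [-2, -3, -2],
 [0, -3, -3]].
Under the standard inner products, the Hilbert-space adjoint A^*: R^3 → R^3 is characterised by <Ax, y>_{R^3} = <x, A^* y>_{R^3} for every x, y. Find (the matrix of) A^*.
A^* = A^T =
[[-1, -2, 0],
 [0, -3, -3],
 [3, -2, -3]]

For real matrices with standard dot products, the defining identity <Ax, y> = <x, A^* y> gives (Ax)^T y = x^T (A^*) y, i.e. x^T A^T y = x^T (A^*) y. Since this holds for all x, y, we must have A^* = A^T. Therefore
A^* =
[[-1, -2, 0],
 [0, -3, -3],
 [3, -2, -3]].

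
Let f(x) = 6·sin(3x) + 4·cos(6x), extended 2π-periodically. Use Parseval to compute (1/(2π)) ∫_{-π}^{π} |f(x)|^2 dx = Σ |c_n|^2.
Σ |c_n|^2 = 26

Expand |f|^2 and use orthogonality of {sin(nx), cos(mx)} on [-π, π]:
  ∫_{-π}^{π} sin(nx)^2 dx = π, ∫ cos(mx)^2 dx = π, and cross terms integrate to 0.
So ∫_{-π}^{π} f(x)^2 dx = 6^2 · π + 4^2 · π = (36 + 16)π.
Divide by 2π: (36 + 16)/2 = 26.
By Parseval, this equals Σ |c_n|^2.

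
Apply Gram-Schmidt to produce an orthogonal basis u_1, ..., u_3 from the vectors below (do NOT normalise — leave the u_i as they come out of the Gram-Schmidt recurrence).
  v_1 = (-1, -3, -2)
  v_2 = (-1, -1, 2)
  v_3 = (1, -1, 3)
Orthogonal basis:
  u_1 = (-1, -3, -2)
  u_2 = (-1, -1, 2)
  u_3 = (12/7, -6/7, 3/7)

Apply the Gram-Schmidt recurrence
  u_1 = v_1
  u_i = v_i − Σ_{j<i} ((v_i · u_j) / (u_j · u_j)) · u_j.

Step by step this gives:
  u_1 = (-1, -3, -2)
  u_2 = (-1, -1, 2)
  u_3 = (12/7, -6/7, 3/7)

Orthogonality check:
  u_2 · u_1 = 0 (should be 0)
  u_3 · u_1 = 0 (should be 0)
  u_3 · u_2 = 0 (should be 0)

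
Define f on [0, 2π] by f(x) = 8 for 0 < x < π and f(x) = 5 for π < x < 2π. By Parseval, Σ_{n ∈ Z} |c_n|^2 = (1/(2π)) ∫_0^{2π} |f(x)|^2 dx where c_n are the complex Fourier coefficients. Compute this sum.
Σ |c_n|^2 = 89/2

Parseval equates the L^2 energy of f (normalised by 1/(2π)) with the ℓ^2 sum of its Fourier coefficients: (1/(2π)) ∫_0^{2π} |f|^2 = Σ |c_n|^2.
Compute the left side: (1/(2π)) [∫_0^π 8^2 dx + ∫_π^{2π} 5^2 dx] = (1/(2π)) · (64π + 25π) = (64 + 25)/2 = 89/2.
So Σ_{n ∈ Z} |c_n|^2 = 89/2.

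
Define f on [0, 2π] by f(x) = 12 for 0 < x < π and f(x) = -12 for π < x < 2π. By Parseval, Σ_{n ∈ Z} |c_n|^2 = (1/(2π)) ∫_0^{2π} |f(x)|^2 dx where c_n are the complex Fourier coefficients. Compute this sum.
Σ |c_n|^2 = 144

Parseval equates the L^2 energy of f (normalised by 1/(2π)) with the ℓ^2 sum of its Fourier coefficients: (1/(2π)) ∫_0^{2π} |f|^2 = Σ |c_n|^2.
Compute the left side: (1/(2π)) [∫_0^π 12^2 dx + ∫_π^{2π} (-12)^2 dx] = (1/(2π)) · (144π + 144π) = (144 + 144)/2 = 144.
So Σ_{n ∈ Z} |c_n|^2 = 144.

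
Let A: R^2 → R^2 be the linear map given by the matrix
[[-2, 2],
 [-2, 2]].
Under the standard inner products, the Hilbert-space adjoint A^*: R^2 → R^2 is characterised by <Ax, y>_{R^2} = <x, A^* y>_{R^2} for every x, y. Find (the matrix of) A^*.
A^* = A^T =
[[-2, -2],
 [2, 2]]

For real matrices with standard dot products, the defining identity <Ax, y> = <x, A^* y> gives (Ax)^T y = x^T (A^*) y, i.e. x^T A^T y = x^T (A^*) y. Since this holds for all x, y, we must have A^* = A^T. Therefore
A^* =
[[-2, -2],
 [2, 2]].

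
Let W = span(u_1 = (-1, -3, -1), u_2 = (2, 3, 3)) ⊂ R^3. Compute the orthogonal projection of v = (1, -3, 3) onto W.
proj_W(v) = (1, -3, 3)

Set up U = [u_1 | ... | u_2] ∈ R^(3×2). The projector onto W = col(U) is P = U (U^T U)^(-1) U^T.
Compute U^T U =
  [11, -14]
  [-14, 22],
and U^T v = (5, 2).
Solve U^T U · c = U^T v for the coefficients: c = (3, 2). The projection is proj_W(v) = U c.
Check: (v - proj_W(v)) · u_1 = 0  (should be 0).
Check: (v - proj_W(v)) · u_2 = 0  (should be 0).
Result: proj_W(v) = (1, -3, 3).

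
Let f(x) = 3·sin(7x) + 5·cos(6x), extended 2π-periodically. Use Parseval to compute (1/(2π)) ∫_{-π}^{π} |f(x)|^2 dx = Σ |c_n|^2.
Σ |c_n|^2 = 17

Expand |f|^2 and use orthogonality of {sin(nx), cos(mx)} on [-π, π]:
  ∫_{-π}^{π} sin(nx)^2 dx = π, ∫ cos(mx)^2 dx = π, and cross terms integrate to 0.
So ∫_{-π}^{π} f(x)^2 dx = 3^2 · π + 5^2 · π = (9 + 25)π.
Divide by 2π: (9 + 25)/2 = 17.
By Parseval, this equals Σ |c_n|^2.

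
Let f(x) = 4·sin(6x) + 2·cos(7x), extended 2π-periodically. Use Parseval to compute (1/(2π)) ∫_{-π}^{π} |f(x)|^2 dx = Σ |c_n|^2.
Σ |c_n|^2 = 10

Expand |f|^2 and use orthogonality of {sin(nx), cos(mx)} on [-π, π]:
  ∫_{-π}^{π} sin(nx)^2 dx = π, ∫ cos(mx)^2 dx = π, and cross terms integrate to 0.
So ∫_{-π}^{π} f(x)^2 dx = 4^2 · π + 2^2 · π = (16 + 4)π.
Divide by 2π: (16 + 4)/2 = 10.
By Parseval, this equals Σ |c_n|^2.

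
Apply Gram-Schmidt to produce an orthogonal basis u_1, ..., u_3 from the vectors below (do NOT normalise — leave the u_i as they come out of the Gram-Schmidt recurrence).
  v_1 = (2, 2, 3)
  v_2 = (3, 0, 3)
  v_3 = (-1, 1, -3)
Orthogonal basis:
  u_1 = (2, 2, 3)
  u_2 = (21/17, -30/17, 6/17)
  u_3 = (10/9, 5/9, -10/9)

Apply the Gram-Schmidt recurrence
  u_1 = v_1
  u_i = v_i − Σ_{j<i} ((v_i · u_j) / (u_j · u_j)) · u_j.

Step by step this gives:
  u_1 = (2, 2, 3)
  u_2 = (21/17, -30/17, 6/17)
  u_3 = (10/9, 5/9, -10/9)

Orthogonality check:
  u_2 · u_1 = 0 (should be 0)
  u_3 · u_1 = 0 (should be 0)
  u_3 · u_2 = 0 (should be 0)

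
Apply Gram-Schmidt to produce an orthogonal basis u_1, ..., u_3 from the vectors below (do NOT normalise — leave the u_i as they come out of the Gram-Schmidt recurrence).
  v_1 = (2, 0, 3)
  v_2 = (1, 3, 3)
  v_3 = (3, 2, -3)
Orthogonal basis:
  u_1 = (2, 0, 3)
  u_2 = (-9/13, 3, 6/13)
  u_3 = (51/14, 17/14, -17/7)

Apply the Gram-Schmidt recurrence
  u_1 = v_1
  u_i = v_i − Σ_{j<i} ((v_i · u_j) / (u_j · u_j)) · u_j.

Step by step this gives:
  u_1 = (2, 0, 3)
  u_2 = (-9/13, 3, 6/13)
  u_3 = (51/14, 17/14, -17/7)

Orthogonality check:
  u_2 · u_1 = 0 (should be 0)
  u_3 · u_1 = 0 (should be 0)
  u_3 · u_2 = 0 (should be 0)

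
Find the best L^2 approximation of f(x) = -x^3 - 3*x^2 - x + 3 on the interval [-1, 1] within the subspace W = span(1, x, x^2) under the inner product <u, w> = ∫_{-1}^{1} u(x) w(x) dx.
g(x) = -3*x^2 - 8*x/5 + 3

The best approximation g ∈ W is the orthogonal projection of f onto W. Writing g = a_0 + a_1 x + a_2 x^2, the coefficients solve the normal equations G · a = b where
  G_{ij} = <φ_i, φ_j> and b_i = <f, φ_i>, with φ_0 = 1, φ_1 = x, φ_2 = x^2.
G =
  [2, 0, 2/3]
  [0, 2/3, 0]
  [2/3, 0, 2/5],
b = (4, -16/15, 4/5).
Solving gives a_0 = 3, a_1 = -8/5, a_2 = -3, so
  g(x) = -3*x^2 - 8*x/5 + 3.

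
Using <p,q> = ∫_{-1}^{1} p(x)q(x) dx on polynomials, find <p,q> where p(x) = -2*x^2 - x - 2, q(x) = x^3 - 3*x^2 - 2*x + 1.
<p,q> = 2

Expand the product: p(x)·q(x) = -2*x^5 + 5*x^4 + 5*x^3 + 6*x^2 + 3*x - 2.
∫_{-1}^{1} of each monomial x^k gives [2/(k+1) if k even, 0 if k odd]. Integrating term-by-term (or equivalently evaluating the antiderivative F(x) = -x^6/3 + x^5 + 5*x^4/4 + 2*x^3 + 3*x^2/2 - 2*x at the endpoints):
  F(1) − F(−1) = 41/12 − (17/12) = 2.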